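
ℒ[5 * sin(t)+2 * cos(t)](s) 2 * s/(s^2+1)+5/(s^2+1)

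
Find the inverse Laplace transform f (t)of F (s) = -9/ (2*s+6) -9*exp (-3*t)/2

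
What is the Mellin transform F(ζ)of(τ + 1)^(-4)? gamma(ζ)*gamma(4 - ζ)/6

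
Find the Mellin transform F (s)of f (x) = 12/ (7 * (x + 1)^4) 2 * gamma (s) * gamma (4 - s)/7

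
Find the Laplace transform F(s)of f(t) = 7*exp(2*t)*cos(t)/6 7*(s - 2)/(6*((s - 2)^2+1))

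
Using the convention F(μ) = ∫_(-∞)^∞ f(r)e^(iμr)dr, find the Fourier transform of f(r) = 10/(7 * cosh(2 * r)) 5 * pi/(7 * cosh(pi * μ/4))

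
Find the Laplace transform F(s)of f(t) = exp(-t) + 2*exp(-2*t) 1/(s + 1) + 2/(s + 2)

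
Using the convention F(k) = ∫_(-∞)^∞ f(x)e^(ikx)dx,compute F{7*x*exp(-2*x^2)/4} 7*sqrt(2)*I*sqrt(pi)*k*exp(-k^2/8)/32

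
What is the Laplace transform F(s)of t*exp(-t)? (s + 1)^(-2)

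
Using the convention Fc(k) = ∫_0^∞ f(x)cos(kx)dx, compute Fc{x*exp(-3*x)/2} (9 - k^2)/(2*(k^2 + 9)^2)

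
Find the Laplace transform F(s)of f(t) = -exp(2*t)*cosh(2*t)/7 (2 - s)/(7*s*(s - 4))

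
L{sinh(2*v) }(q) 2/(q^2-4) 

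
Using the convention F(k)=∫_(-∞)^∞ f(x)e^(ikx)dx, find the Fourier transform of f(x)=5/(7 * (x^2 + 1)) 5 * pi * exp(-Abs(k))/7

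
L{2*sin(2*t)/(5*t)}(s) 2*atan(2/s)/5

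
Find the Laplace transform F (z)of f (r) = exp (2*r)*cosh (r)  (z - 2)/ ( (z - 2)^2 - 1)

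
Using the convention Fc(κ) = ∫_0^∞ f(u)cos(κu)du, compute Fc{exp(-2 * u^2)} sqrt(2) * sqrt(pi) * exp(-κ^2/8)/4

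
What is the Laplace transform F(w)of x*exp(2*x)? (w - 2)^(-2)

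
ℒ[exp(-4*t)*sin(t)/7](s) 1/(7*((s + 4)^2 + 1))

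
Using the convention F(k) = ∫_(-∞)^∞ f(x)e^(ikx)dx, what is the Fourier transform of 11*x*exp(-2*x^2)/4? 11*sqrt(2)*I*sqrt(pi)*k*exp(-k^2/8)/32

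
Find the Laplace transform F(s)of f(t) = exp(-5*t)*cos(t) (s + 5)/((s + 5)^2 + 1)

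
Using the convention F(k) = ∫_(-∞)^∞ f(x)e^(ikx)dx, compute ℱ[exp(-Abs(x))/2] 1/(k^2 + 1)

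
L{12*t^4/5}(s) 288/(5*s^5)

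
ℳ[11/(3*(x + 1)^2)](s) -11*pi*(s - 1)/(3*sin(pi*s))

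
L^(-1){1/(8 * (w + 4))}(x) exp(-4 * x)/8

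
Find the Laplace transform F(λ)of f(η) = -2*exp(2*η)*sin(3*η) -6/((λ - 2)^2 + 9)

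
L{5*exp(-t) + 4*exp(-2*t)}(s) 5/(s + 1) + 4/(s + 2)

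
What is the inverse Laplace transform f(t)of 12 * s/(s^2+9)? 12 * cos(3 * t)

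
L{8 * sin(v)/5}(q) 8/(5 * (q^2 + 1))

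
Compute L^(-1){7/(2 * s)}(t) 7/2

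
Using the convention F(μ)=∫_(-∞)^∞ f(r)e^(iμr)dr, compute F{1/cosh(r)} pi/cosh(pi*μ/2)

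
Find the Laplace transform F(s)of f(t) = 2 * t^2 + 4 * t 4/s^2 + 4/s^3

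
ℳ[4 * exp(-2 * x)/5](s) 2^(2 - s) * gamma(s)/5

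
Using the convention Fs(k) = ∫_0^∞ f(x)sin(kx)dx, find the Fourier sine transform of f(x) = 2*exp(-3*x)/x 2*atan(k/3)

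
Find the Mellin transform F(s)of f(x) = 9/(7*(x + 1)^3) 9*pi*(s - 2)*(s - 1)/(14*sin(pi*s))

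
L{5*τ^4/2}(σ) 60/σ^5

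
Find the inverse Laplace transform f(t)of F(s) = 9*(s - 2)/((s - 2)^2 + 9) 9*exp(2*t)*cos(3*t)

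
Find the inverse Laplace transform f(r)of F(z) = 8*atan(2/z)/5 8*sin(2*r)/(5*r)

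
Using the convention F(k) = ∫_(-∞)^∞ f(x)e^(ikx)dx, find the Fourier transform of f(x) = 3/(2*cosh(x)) 3*pi/(2*cosh(pi*k/2))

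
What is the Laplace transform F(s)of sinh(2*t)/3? 2/(3*(s^2 - 4))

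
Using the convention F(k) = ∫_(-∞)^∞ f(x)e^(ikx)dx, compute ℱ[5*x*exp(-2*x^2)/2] 5*sqrt(2)*I*sqrt(pi)*k*exp(-k^2/8)/16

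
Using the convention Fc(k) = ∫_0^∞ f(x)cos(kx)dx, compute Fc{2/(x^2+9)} pi * exp(-3 * k)/3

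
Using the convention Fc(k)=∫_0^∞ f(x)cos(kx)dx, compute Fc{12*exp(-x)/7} 12/(7*(k^2 + 1))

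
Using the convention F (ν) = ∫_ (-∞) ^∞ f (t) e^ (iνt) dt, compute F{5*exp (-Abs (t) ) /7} 10/ (7*(ν^2 + 1) ) 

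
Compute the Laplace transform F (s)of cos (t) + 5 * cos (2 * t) s/ (s^2 + 1) + 5 * s/ (s^2 + 4)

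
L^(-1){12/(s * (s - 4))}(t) 6 * exp(2 * t) * sinh(2 * t)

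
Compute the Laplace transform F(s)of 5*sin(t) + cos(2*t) s/(s^2 + 4) + 5/(s^2 + 1)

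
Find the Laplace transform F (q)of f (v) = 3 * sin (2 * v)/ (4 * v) 3 * atan (2/q)/4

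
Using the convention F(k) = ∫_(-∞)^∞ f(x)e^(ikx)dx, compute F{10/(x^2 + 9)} 10*pi*exp(-3*Abs(k))/3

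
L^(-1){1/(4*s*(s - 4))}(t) exp(2*t)*sinh(2*t)/8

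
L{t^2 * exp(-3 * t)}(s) 2/(s + 3)^3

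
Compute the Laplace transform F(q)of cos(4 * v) q/(q^2 + 16)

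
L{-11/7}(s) -11/(7 * s)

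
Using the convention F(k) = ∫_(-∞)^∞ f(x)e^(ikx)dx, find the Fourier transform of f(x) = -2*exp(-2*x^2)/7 -sqrt(2)*sqrt(pi)*exp(-k^2/8)/7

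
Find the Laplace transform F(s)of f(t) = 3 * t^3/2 9/s^4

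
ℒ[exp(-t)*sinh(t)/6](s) 1/(6*s*(s + 2))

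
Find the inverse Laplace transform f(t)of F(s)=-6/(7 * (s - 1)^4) -t^3 * exp(t)/7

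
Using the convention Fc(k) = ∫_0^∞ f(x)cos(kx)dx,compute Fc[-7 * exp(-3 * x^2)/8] -7 * sqrt(3) * sqrt(pi) * exp(-k^2/12)/48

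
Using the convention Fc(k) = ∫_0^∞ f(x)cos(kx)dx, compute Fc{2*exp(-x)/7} 2/(7*(k^2 + 1))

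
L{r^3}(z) 6/z^4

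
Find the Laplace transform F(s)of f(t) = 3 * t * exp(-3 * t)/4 3/(4 * (s + 3)^2)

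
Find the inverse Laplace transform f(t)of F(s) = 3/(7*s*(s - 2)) 3*exp(t)*sinh(t)/7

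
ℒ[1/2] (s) 1/(2*s)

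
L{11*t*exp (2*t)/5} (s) 11/ (5*(s - 2)^2)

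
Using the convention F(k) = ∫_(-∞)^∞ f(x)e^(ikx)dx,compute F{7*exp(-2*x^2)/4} 7*sqrt(2)*sqrt(pi)*exp(-k^2/8)/8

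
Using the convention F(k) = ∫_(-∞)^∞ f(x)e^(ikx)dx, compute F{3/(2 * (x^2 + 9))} pi * exp(-3 * Abs(k))/2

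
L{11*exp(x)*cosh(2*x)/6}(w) 11*(w - 1)/(6*((w - 1)^2 - 4))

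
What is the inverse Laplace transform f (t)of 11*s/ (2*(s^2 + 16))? 11*cos (4*t)/2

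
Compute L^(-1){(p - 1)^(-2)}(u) u*exp(u)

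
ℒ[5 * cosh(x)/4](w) 5 * w/(4 * (w^2 - 1))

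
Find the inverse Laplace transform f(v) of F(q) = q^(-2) v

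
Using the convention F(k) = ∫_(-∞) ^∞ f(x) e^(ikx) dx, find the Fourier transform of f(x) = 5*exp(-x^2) 5*sqrt(pi)*exp(-k^2/4) 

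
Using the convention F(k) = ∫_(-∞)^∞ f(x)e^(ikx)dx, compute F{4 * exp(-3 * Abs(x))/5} 24/(5 * (k^2 + 9))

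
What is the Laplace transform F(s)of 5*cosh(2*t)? 5*s/(s^2 - 4)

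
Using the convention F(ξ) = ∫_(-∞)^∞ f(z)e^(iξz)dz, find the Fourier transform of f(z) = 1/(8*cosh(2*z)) pi/(16*cosh(pi*ξ/4))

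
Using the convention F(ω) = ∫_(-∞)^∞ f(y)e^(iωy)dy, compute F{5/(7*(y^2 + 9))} 5*pi*exp(-3*Abs(ω))/21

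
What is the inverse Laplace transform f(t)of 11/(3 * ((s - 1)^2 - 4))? 11 * exp(t) * sinh(2 * t)/6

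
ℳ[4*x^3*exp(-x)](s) 4*gamma(s + 3)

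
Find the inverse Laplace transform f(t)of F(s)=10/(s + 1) 10 * exp(-t)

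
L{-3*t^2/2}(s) -3/s^3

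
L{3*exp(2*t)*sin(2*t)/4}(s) 3/(2*((s - 2)^2 + 4))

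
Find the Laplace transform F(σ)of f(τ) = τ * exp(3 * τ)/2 1/(2 * (σ - 3)^2)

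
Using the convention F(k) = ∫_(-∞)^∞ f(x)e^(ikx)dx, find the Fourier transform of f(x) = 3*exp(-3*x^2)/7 sqrt(3)*sqrt(pi)*exp(-k^2/12)/7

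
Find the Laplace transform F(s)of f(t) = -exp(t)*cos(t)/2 (1 - s)/(2*((s - 1)^2+1))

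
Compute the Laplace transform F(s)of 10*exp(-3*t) 10/(s+3)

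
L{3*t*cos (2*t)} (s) 3*(s^2 - 4)/ (s^2+4)^2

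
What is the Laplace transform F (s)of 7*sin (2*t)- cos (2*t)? 14/ (s^2 + 4)- s/ (s^2 + 4)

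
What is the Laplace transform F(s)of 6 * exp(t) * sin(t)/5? 6/(5 * ((s - 1)^2 + 1))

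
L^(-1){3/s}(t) 3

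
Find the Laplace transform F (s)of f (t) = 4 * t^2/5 8/ (5 * s^3)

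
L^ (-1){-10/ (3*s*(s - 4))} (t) -5*exp (2*t)*sinh (2*t)/3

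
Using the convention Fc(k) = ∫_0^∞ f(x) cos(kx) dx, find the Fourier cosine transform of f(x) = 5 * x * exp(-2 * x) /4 5 * (4 - k^2) /(4 * (k^2 + 4) ^2) 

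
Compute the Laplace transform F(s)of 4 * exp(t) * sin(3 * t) 12/((s - 1)^2 + 9)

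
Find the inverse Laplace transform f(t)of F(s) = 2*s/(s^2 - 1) 2*cosh(t)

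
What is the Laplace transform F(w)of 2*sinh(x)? 2/(w^2 - 1)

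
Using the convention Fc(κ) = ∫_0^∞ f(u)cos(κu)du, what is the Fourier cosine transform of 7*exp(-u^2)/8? 7*sqrt(pi)*exp(-κ^2/4)/16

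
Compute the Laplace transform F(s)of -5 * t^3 -30/s^4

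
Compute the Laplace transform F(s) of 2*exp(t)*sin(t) 2/((s - 1) ^2 + 1) 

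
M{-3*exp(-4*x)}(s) -3*gamma(s)/4^s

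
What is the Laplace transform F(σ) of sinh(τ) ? 1/(σ^2 - 1) 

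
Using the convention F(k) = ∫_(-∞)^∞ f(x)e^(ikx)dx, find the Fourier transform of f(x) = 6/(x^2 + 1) 6*pi*exp(-Abs(k))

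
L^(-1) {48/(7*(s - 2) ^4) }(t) 8*t^3*exp(2*t) /7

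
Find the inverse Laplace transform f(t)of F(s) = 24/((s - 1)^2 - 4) 12*exp(t)*sinh(2*t)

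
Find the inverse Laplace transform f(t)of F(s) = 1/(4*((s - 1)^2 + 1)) exp(t)*sin(t)/4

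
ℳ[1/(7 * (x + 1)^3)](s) pi * (s - 2) * (s - 1)/(14 * sin(pi * s))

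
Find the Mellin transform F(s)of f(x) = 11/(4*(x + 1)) 11*pi*csc(pi*s)/4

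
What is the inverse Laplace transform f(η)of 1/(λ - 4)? exp(4*η)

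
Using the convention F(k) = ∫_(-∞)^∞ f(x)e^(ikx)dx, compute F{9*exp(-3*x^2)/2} 3*sqrt(3)*sqrt(pi)*exp(-k^2/12)/2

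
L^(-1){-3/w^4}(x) -x^3/2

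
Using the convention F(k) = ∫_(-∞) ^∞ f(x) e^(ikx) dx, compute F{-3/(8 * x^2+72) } -pi * exp(-3 * Abs(k) ) /8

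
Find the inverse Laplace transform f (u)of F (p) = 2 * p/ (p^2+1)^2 u * sin (u)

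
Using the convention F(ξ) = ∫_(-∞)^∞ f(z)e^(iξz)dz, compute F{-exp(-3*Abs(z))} -6/(ξ^2 + 9)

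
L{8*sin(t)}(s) 8/(s^2+1)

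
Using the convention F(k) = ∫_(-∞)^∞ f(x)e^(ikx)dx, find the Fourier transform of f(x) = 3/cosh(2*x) 3*pi/(2*cosh(pi*k/4))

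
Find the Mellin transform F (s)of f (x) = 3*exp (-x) 3*gamma (s)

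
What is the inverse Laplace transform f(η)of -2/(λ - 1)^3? -η^2 * exp(η)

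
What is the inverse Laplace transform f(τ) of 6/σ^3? 3*τ^2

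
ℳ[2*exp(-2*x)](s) 2^(1 - s)*gamma(s)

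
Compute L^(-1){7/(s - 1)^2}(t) 7*t*exp(t)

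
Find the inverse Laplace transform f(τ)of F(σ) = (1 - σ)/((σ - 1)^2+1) -exp(τ) * cos(τ)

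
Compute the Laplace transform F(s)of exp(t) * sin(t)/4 1/(4 * ((s - 1)^2+1))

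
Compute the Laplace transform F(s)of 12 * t 12/s^2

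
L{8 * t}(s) 8/s^2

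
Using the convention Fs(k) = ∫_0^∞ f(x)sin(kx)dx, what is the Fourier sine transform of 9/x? 9 * pi/2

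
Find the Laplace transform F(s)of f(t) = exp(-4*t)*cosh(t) (s + 4)/((s + 4)^2-1)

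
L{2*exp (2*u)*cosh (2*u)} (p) 2*(p - 2)/ (p*(p - 4))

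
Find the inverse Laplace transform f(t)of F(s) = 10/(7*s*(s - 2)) 10*exp(t)*sinh(t)/7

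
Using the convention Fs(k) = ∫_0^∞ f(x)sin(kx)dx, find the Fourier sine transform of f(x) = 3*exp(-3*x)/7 3*k/(7*(k^2 + 9))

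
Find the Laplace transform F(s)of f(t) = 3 3/s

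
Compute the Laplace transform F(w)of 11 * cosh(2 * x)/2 11 * w/(2 * (w^2 - 4))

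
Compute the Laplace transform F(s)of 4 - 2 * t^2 4/s - 4/s^3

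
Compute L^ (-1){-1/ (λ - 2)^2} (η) -η*exp (2*η)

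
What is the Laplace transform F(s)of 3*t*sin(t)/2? 3*s/(s^2 + 1)^2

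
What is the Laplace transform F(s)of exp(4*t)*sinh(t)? 1/((s - 4)^2 - 1)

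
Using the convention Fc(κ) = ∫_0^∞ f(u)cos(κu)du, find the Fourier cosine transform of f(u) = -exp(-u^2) -sqrt(pi)*exp(-κ^2/4)/2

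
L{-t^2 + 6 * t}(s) 6/s^2 - 2/s^3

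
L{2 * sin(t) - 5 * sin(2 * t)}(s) 2/(s^2+1) - 10/(s^2+4)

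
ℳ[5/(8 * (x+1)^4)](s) 5 * gamma(s) * gamma(4 - s)/48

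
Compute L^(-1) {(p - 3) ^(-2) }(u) u*exp(3*u) 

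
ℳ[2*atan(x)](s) -pi*sec(pi*s/2) /s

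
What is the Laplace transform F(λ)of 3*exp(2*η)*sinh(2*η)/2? 3/(λ*(λ - 4))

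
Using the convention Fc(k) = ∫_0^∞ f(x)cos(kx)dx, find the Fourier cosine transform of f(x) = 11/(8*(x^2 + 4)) 11*pi*exp(-2*k)/32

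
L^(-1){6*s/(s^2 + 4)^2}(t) 3*t*sin(2*t)/2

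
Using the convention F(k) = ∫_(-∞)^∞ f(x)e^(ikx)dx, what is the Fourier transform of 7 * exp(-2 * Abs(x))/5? 28/(5 * (k^2 + 4))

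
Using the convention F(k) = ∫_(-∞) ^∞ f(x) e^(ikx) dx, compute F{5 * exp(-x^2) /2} 5 * sqrt(pi) * exp(-k^2/4) /2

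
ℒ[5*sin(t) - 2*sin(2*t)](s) 5/(s^2 + 1) - 4/(s^2 + 4)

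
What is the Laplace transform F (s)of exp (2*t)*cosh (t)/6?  (s - 2)/ (6*( (s - 2)^2-1))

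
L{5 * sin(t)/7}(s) 5/(7 * (s^2 + 1))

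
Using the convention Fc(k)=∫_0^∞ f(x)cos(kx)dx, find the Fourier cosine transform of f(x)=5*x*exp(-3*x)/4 5*(9 - k^2)/(4*(k^2 + 9)^2)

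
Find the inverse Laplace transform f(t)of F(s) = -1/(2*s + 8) -exp(-4*t)/2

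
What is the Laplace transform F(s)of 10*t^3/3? 20/s^4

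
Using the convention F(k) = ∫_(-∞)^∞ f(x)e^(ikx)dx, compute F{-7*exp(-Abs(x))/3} -14/(3*k^2 + 3)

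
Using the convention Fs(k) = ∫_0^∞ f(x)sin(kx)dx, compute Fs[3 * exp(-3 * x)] 3 * k/(k^2+9)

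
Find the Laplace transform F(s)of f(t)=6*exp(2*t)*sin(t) 6/((s - 2)^2+1)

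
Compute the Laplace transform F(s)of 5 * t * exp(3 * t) 5/(s - 3)^2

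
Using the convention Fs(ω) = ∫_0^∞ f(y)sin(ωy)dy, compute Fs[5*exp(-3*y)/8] 5*ω/(8*(ω^2+9))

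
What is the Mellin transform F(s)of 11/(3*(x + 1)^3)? 11*pi*(s - 2)*(s - 1)/(6*sin(pi*s))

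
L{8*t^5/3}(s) 320/s^6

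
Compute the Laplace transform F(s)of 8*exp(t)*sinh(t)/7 8/(7*s*(s - 2))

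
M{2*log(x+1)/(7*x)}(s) -2*pi*csc(pi*s)/(7*s - 7)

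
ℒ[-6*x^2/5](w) -12/ (5*w^3) 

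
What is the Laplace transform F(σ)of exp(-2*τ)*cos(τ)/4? (σ + 2)/(4*((σ + 2)^2 + 1))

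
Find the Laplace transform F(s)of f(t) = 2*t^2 4/s^3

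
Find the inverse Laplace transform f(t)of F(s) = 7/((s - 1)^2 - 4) 7 * exp(t) * sinh(2 * t)/2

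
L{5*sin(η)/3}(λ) 5/(3*(λ^2 + 1))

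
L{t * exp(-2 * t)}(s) (s + 2)^(-2)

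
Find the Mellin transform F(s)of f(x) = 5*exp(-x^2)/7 5*gamma(s/2)/14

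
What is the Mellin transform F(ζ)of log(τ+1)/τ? -pi*csc(pi*ζ)/(ζ - 1)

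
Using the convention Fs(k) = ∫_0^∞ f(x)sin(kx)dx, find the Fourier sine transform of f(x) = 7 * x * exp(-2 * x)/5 28 * k/(5 * (k^2+4)^2)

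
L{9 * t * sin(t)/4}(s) 9 * s/(2 * (s^2+1)^2)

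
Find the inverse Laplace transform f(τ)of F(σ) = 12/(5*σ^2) 12*τ/5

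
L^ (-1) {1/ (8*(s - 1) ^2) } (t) t*exp (t) /8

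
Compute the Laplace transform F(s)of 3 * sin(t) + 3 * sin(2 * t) 3/(s^2 + 1) + 6/(s^2 + 4)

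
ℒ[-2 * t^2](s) -4/s^3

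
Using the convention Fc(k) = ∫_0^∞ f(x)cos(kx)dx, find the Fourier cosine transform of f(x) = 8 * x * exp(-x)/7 8 * (1 - k^2)/(7 * (k^2+1)^2)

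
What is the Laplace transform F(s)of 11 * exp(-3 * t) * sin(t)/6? 11/(6 * ((s + 3)^2 + 1))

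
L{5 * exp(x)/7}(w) 5/(7 * (w - 1))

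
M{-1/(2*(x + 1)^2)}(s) pi*(s - 1)/(2*sin(pi*s))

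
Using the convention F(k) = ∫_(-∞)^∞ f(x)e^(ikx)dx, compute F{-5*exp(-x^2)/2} -5*sqrt(pi)*exp(-k^2/4)/2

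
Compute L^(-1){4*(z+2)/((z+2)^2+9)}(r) 4*exp(-2*r)*cos(3*r)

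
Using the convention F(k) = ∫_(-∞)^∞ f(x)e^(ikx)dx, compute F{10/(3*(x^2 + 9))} 10*pi*exp(-3*Abs(k))/9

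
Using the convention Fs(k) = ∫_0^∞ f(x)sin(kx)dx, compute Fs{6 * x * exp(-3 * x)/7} 36 * k/(7 * (k^2+9)^2)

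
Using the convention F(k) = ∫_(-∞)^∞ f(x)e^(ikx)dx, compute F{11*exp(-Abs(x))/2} 11/(k^2 + 1)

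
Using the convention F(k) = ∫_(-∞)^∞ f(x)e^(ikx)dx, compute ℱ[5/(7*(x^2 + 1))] 5*pi*exp(-Abs(k))/7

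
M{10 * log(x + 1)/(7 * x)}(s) -10 * pi * csc(pi * s)/(7 * s - 7)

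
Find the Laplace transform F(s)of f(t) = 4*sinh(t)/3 4/(3*(s^2 - 1))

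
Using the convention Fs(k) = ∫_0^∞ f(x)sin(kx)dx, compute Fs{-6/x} -3 * pi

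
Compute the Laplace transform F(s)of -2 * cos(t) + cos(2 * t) s/(s^2 + 4) - 2 * s/(s^2 + 1)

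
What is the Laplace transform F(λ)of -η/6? -1/(6*λ^2)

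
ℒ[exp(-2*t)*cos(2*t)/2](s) (s + 2)/(2*((s + 2)^2 + 4))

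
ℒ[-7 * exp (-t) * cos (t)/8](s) 7 * (-s - 1)/ (8 * ( (s + 1)^2 + 1))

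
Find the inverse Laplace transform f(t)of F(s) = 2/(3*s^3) t^2/3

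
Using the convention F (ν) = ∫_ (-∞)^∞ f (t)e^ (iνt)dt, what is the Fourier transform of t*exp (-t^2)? I*sqrt (pi)*ν*exp (-ν^2/4)/2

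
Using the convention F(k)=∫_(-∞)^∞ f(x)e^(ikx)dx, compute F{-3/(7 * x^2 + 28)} -3 * pi * exp(-2 * Abs(k))/14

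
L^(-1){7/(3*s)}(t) 7/3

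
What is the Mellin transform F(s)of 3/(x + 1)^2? -3*pi*(s - 1)/sin(pi*s)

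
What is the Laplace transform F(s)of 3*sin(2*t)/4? 3/(2*(s^2 + 4))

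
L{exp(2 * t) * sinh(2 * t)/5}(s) 2/(5 * s * (s - 4))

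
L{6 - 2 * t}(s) 6/s - 2/s^2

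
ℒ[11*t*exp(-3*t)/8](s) 11/(8*(s + 3)^2)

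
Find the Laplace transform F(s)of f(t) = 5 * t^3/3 10/s^4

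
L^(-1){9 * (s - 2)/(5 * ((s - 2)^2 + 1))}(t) 9 * exp(2 * t) * cos(t)/5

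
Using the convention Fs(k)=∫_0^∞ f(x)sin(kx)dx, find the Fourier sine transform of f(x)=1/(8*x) pi/16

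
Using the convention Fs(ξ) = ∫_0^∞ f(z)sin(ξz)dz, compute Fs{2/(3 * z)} pi/3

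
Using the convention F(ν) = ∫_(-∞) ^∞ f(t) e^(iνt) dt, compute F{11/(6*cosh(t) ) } 11*pi/(6*cosh(pi*ν/2) ) 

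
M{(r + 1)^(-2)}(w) (-pi*w + pi)/sin(pi*w)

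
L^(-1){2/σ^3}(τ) τ^2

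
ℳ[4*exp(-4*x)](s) 2^(2 - 2*s)*gamma(s)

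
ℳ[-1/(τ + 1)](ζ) -pi * csc(pi * ζ)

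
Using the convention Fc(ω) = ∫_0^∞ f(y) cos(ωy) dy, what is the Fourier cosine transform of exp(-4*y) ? 4/(ω^2 + 16) 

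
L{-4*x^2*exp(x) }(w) -8/(w - 1) ^3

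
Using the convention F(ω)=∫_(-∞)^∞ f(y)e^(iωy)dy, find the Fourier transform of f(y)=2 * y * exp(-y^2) I * sqrt(pi) * ω * exp(-ω^2/4)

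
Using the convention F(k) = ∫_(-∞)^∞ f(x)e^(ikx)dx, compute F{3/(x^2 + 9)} pi * exp(-3 * Abs(k))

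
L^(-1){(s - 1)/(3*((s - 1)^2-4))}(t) exp(t)*cosh(2*t)/3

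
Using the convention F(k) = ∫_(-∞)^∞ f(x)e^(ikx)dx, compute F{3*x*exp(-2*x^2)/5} 3*sqrt(2)*I*sqrt(pi)*k*exp(-k^2/8)/40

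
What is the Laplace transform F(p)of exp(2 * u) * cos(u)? (p - 2)/((p - 2)^2+1)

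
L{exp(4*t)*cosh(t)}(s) (s - 4)/((s - 4)^2-1)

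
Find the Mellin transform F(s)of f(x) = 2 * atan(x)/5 -pi * sec(pi * s/2)/(5 * s)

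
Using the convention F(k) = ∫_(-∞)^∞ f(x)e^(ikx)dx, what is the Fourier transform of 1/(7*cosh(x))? pi/(7*cosh(pi*k/2))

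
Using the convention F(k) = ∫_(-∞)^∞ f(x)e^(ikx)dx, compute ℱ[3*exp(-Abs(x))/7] 6/(7*(k^2 + 1))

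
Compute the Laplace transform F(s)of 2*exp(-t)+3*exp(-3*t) 3/(s+3)+2/(s+1)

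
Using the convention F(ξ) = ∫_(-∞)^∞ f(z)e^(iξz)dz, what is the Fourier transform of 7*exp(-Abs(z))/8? 7/(4*(ξ^2 + 1))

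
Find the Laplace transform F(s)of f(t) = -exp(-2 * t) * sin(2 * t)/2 -1/((s + 2)^2 + 4)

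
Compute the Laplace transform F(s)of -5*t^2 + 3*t 3/s^2-10/s^3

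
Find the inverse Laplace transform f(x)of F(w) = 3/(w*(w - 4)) 3*exp(2*x)*sinh(2*x)/2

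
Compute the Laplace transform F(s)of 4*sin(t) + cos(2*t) s/(s^2 + 4) + 4/(s^2 + 1)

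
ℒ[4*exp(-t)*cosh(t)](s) 4*(s + 1)/(s*(s + 2))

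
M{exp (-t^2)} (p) gamma (p/2)/2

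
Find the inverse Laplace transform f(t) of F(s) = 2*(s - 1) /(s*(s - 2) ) 2*exp(t)*cosh(t) 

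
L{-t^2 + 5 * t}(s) 5/s^2 - 2/s^3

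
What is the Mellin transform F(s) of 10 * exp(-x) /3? 10 * gamma(s) /3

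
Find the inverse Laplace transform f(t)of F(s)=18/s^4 3*t^3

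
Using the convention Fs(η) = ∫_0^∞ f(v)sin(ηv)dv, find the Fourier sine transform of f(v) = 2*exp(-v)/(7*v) 2*atan(η)/7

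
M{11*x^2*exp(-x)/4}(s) 11*gamma(s + 2)/4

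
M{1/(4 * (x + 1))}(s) pi * csc(pi * s)/4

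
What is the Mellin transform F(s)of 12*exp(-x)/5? 12*gamma(s)/5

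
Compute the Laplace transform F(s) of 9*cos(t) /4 9*s/(4*(s^2 + 1) ) 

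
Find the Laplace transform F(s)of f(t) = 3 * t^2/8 3/(4 * s^3)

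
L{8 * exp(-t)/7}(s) 8/(7 * (s + 1))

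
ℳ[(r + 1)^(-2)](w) (-pi*w + pi)/sin(pi*w)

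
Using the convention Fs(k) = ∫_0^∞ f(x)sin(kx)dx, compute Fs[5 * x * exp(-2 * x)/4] 5 * k/(k^2+4)^2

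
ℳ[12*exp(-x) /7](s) 12*gamma(s) /7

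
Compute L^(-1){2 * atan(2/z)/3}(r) 2 * sin(2 * r)/(3 * r)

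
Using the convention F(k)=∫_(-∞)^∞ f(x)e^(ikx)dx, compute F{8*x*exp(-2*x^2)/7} sqrt(2)*I*sqrt(pi)*k*exp(-k^2/8)/7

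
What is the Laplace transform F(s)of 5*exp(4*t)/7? 5/(7*(s - 4))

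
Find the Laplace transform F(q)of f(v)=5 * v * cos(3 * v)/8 5 * (q^2-9)/(8 * (q^2 + 9)^2)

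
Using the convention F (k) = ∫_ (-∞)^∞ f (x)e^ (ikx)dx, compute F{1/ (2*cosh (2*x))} pi/ (4*cosh (pi*k/4))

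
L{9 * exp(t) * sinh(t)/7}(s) 9/(7 * s * (s - 2))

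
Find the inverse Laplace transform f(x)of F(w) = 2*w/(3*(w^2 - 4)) 2*cosh(2*x)/3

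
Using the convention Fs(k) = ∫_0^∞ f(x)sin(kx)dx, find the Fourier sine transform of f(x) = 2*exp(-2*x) 2*k/(k^2 + 4)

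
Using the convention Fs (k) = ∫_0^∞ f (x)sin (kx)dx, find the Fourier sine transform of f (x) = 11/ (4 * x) 11 * pi/8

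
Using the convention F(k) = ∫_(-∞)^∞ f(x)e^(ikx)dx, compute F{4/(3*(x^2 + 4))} 2*pi*exp(-2*Abs(k))/3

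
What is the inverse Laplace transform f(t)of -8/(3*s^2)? -8*t/3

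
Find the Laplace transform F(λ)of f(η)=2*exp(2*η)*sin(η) 2/((λ - 2)^2 + 1)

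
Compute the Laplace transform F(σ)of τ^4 24/σ^5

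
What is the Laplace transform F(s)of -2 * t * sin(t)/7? -4 * s/(7 * (s^2 + 1)^2)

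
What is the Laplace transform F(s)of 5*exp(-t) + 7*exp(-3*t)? 7/(s + 3) + 5/(s + 1)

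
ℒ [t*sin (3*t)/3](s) 2*s/ (s^2 + 9)^2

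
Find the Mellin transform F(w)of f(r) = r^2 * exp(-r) gamma(w + 2)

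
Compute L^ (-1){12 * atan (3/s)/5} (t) 12 * sin (3 * t)/ (5 * t)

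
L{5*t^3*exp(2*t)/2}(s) 15/(s - 2)^4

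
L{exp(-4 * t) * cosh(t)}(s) (s + 4)/((s + 4)^2 - 1)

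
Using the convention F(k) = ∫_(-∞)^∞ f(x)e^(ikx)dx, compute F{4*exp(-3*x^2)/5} 4*sqrt(3)*sqrt(pi)*exp(-k^2/12)/15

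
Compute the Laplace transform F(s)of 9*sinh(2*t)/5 18/(5*(s^2 - 4))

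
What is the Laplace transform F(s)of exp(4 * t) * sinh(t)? 1/((s - 4)^2 - 1)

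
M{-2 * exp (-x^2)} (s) -gamma (s/2)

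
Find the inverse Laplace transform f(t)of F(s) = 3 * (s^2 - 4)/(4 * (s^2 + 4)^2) 3 * t * cos(2 * t)/4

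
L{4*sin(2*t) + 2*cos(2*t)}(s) 8/(s^2 + 4) + 2*s/(s^2 + 4)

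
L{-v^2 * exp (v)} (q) -2/ (q - 1)^3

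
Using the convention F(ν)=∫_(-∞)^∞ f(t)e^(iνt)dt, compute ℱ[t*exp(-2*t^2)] sqrt(2)*I*sqrt(pi)*ν*exp(-ν^2/8)/8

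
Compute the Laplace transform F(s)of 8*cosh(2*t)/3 8*s/(3*(s^2 - 4))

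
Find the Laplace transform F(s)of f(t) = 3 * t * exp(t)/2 3/(2 * (s - 1)^2)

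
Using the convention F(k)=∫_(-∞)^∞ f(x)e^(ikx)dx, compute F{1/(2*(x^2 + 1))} pi*exp(-Abs(k))/2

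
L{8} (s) 8/s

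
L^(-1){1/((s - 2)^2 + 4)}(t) exp(2*t)*sin(2*t)/2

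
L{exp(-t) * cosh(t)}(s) (s + 1)/(s * (s + 2))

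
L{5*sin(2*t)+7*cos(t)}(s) 7*s/(s^2+1)+10/(s^2+4)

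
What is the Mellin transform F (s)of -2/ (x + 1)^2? 2*pi*(s - 1)/sin (pi*s)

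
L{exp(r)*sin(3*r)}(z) 3/((z - 1)^2+9)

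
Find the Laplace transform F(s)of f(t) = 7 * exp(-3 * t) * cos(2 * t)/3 7 * (s + 3)/(3 * ((s + 3)^2 + 4))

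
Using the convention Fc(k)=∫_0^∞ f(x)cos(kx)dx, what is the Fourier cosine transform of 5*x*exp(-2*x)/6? 5*(4 - k^2)/(6*(k^2 + 4)^2)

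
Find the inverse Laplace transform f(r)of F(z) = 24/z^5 r^4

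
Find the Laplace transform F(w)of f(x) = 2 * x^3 12/w^4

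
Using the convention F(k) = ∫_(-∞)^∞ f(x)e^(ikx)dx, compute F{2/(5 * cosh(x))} 2 * pi/(5 * cosh(pi * k/2))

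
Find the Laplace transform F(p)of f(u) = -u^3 -6/p^4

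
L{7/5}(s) 7/(5*s)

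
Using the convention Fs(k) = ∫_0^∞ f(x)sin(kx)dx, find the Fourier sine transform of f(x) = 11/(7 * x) 11 * pi/14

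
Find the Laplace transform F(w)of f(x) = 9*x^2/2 9/w^3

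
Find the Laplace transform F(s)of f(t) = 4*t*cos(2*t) 4*(s^2 - 4)/(s^2 + 4)^2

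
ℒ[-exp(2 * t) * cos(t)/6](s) (2 - s)/(6 * ((s - 2)^2 + 1))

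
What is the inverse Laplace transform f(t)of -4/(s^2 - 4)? -2*sinh(2*t)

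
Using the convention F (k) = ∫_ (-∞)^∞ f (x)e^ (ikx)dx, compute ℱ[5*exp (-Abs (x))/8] 5/ (4*(k^2 + 1))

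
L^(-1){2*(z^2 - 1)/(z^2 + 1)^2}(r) 2*r*cos(r)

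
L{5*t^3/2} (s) 15/s^4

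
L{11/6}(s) 11/(6 * s)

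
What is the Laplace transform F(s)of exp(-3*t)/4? 1/(4*(s + 3))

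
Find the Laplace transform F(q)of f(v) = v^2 2/q^3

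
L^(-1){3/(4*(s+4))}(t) 3*exp(-4*t)/4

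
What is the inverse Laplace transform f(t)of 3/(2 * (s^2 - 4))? 3 * sinh(2 * t)/4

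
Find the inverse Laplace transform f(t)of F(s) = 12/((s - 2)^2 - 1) 12*exp(2*t)*sinh(t)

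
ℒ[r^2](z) 2/z^3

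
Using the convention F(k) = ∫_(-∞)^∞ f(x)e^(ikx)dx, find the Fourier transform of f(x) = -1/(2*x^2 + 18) -pi*exp(-3*Abs(k))/6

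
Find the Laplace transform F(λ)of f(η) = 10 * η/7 10/(7 * λ^2)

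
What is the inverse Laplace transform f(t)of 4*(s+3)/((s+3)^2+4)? 4*exp(-3*t)*cos(2*t)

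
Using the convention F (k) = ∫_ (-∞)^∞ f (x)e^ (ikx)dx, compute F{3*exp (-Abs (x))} 6/ (k^2 + 1)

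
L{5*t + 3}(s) 3/s + 5/s^2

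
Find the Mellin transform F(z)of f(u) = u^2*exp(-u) gamma(z + 2)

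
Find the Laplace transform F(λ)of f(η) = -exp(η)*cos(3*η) (1 - λ)/((λ - 1)^2 + 9)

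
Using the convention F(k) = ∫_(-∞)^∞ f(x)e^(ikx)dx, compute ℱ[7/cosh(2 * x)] 7 * pi/(2 * cosh(pi * k/4))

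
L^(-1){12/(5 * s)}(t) 12/5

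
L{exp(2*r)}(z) 1/(z - 2)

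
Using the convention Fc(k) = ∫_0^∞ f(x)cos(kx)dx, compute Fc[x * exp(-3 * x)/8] (9 - k^2)/(8 * (k^2 + 9)^2)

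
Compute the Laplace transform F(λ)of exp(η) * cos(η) (λ - 1)/((λ - 1)^2 + 1)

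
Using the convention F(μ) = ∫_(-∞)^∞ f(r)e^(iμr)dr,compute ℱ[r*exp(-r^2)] I*sqrt(pi)*μ*exp(-μ^2/4)/2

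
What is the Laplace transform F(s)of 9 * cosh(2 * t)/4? 9 * s/(4 * (s^2 - 4))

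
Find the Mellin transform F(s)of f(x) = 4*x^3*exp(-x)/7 4*gamma(s + 3)/7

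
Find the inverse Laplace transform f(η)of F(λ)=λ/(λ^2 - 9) cosh(3*η)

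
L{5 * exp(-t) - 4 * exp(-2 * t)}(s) 5/(s + 1) - 4/(s + 2)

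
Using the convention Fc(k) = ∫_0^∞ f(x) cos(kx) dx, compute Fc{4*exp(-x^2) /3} 2*sqrt(pi)*exp(-k^2/4) /3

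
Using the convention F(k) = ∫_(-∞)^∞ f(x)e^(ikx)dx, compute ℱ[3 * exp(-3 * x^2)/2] sqrt(3) * sqrt(pi) * exp(-k^2/12)/2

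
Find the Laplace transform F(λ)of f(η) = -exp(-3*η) -1/(λ + 3)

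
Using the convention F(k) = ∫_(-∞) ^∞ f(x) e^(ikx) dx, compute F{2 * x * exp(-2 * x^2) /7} sqrt(2) * I * sqrt(pi) * k * exp(-k^2/8) /28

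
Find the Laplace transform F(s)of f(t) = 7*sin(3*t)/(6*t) 7*atan(3/s)/6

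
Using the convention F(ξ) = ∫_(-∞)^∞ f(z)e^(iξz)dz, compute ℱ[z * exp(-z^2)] I * sqrt(pi) * ξ * exp(-ξ^2/4)/2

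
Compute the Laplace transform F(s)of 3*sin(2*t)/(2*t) 3*atan(2/s)/2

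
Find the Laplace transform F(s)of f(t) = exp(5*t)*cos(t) (s - 5)/((s - 5)^2 + 1)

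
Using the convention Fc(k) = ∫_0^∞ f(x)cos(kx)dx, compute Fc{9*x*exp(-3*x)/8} 9*(9 - k^2)/(8*(k^2 + 9)^2)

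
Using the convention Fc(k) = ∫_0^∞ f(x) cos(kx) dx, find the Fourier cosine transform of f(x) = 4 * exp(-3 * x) 12/(k^2 + 9) 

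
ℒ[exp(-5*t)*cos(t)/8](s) (s + 5)/(8*((s + 5)^2 + 1))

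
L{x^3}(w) 6/w^4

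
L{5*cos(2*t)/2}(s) 5*s/(2*(s^2 + 4))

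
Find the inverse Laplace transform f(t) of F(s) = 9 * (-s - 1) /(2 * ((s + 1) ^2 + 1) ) -9 * exp(-t) * cos(t) /2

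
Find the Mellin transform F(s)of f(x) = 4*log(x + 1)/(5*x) -4*pi*csc(pi*s)/(5*s - 5)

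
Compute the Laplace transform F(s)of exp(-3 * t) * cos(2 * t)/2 (s + 3)/(2 * ((s + 3)^2 + 4))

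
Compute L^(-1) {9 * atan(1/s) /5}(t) 9 * sin(t) /(5 * t) 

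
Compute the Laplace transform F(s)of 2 2/s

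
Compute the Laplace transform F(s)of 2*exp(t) 2/(s - 1)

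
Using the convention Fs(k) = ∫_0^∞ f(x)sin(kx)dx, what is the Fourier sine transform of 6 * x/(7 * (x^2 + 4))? 3 * pi * exp(-2 * k)/7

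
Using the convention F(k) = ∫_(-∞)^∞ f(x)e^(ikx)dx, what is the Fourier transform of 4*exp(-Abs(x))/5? 8/(5*(k^2+1))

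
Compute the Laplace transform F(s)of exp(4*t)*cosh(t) (s - 4)/((s - 4)^2 - 1)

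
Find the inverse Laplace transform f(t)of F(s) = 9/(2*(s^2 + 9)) 3*sin(3*t)/2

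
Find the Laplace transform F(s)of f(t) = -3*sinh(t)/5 -3/(5*s^2 - 5)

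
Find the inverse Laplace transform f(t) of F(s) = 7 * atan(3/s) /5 7 * sin(3 * t) /(5 * t) 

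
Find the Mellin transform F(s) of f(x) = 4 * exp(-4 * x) 2^(2 - 2 * s) * gamma(s) 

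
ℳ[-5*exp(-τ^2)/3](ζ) -5*gamma(ζ/2)/6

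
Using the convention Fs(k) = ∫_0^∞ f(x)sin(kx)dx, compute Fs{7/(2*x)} 7*pi/4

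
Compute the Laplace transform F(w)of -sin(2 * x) -2/(w^2 + 4)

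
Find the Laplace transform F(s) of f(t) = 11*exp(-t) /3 11/(3*(s + 1) ) 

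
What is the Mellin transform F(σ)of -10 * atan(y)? 5 * pi * sec(pi * σ/2)/σ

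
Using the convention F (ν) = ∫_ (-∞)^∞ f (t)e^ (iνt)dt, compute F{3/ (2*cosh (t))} 3*pi/ (2*cosh (pi*ν/2))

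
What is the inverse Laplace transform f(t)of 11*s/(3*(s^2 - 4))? 11*cosh(2*t)/3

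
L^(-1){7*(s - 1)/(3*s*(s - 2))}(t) 7*exp(t)*cosh(t)/3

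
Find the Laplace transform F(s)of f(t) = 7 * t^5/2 420/s^6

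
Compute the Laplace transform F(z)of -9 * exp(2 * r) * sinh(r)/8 -9/(8 * (z - 2)^2 - 8)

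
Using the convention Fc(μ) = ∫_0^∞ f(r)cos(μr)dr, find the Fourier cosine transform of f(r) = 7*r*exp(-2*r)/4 7*(4 - μ^2)/(4*(μ^2 + 4)^2)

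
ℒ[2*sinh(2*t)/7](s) 4/(7*(s^2 - 4))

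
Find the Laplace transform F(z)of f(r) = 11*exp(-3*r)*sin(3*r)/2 33/(2*((z + 3)^2 + 9))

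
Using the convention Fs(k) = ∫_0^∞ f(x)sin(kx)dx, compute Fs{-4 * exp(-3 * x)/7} -4 * k/(7 * k^2 + 63)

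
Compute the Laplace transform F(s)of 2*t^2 4/s^3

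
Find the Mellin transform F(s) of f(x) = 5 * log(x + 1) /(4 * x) -5 * pi * csc(pi * s) /(4 * s - 4) 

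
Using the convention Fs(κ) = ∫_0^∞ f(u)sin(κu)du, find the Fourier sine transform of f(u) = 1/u pi/2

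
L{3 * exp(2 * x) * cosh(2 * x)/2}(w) 3 * (w - 2)/(2 * w * (w - 4))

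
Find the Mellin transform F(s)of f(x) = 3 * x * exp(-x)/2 3 * gamma(s + 1)/2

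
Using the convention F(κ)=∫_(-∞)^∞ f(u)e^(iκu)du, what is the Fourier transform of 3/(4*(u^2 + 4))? 3*pi*exp(-2*Abs(κ))/8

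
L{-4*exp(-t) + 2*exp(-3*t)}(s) 2/(s + 3) - 4/(s + 1)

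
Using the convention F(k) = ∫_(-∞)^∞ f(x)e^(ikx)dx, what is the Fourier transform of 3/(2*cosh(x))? 3*pi/(2*cosh(pi*k/2))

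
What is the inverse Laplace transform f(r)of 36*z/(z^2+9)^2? 6*r*sin(3*r)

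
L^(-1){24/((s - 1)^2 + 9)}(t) 8*exp(t)*sin(3*t)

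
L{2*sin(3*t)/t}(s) 2*atan(3/s)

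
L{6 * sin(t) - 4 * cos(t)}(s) 6/(s^2+1) - 4 * s/(s^2+1)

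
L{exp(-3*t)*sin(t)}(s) 1/((s + 3)^2 + 1)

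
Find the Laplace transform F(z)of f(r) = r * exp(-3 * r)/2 1/(2 * (z+3)^2)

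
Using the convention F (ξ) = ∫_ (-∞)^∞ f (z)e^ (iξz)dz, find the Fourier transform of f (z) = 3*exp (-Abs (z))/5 6/ (5*(ξ^2+1))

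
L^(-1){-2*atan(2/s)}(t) -2*sin(2*t)/t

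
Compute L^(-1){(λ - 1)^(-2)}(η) η*exp(η)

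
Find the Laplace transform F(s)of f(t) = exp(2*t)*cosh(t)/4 (s - 2)/(4*((s - 2)^2-1))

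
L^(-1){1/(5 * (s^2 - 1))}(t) sinh(t)/5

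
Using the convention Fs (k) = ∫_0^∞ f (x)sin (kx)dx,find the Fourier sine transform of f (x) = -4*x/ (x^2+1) -2*pi*exp (-k)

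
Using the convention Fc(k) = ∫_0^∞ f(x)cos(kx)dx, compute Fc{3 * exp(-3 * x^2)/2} sqrt(3) * sqrt(pi) * exp(-k^2/12)/4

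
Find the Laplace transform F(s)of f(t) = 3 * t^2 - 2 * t 6/s^3 - 2/s^2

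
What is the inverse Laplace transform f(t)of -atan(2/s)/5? -sin(2 * t)/(5 * t)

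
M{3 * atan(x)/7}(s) -3 * pi * sec(pi * s/2)/(14 * s)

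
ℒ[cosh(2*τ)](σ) σ/(σ^2 - 4)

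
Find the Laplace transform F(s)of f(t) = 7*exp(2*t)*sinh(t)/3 7/(3*((s - 2)^2 - 1))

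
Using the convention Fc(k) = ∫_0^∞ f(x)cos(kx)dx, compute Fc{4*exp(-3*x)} 12/(k^2 + 9)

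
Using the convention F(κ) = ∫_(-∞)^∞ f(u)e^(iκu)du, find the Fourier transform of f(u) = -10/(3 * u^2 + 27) -10 * pi * exp(-3 * Abs(κ))/9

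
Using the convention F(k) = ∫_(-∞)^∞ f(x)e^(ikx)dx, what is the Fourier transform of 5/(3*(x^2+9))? 5*pi*exp(-3*Abs(k))/9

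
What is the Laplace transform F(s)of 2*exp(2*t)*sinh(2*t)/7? 4/(7*s*(s - 4))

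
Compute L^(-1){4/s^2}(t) 4 * t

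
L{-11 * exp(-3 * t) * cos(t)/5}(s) 11 * (-s - 3)/(5 * ((s+3)^2+1))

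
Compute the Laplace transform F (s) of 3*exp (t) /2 3/ (2*(s - 1) ) 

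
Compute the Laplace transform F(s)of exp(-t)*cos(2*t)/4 (s + 1)/(4*((s + 1)^2 + 4))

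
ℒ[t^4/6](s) 4/s^5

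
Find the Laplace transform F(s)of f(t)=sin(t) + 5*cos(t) 5*s/(s^2 + 1) + 1/(s^2 + 1)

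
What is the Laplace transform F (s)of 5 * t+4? 5/s^2+4/s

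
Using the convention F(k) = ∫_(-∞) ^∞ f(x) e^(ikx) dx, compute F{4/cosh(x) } 4 * pi/cosh(pi * k/2) 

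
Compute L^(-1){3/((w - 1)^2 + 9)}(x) exp(x) * sin(3 * x)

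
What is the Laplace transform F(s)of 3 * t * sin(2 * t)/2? 6 * s/(s^2 + 4)^2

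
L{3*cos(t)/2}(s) 3*s/(2*(s^2+1))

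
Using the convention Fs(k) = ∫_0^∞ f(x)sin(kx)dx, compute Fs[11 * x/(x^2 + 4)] 11 * pi * exp(-2 * k)/2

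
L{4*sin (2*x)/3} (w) 8/ (3*(w^2+4))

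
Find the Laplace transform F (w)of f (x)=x w^ (-2)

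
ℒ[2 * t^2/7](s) 4/(7 * s^3)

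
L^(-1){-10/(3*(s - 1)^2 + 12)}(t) -5*exp(t)*sin(2*t)/3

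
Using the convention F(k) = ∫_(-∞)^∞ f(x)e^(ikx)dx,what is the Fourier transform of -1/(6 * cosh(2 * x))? -pi/(12 * cosh(pi * k/4))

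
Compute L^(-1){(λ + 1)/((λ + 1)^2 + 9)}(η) exp(-η)*cos(3*η)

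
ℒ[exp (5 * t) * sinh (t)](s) 1/ ( (s - 5)^2 - 1)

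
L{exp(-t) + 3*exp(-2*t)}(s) 3/(s + 2) + 1/(s + 1)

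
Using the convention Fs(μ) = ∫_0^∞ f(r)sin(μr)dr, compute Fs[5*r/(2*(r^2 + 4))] 5*pi*exp(-2*μ)/4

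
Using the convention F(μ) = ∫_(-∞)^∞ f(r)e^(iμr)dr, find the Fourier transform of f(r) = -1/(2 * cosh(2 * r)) -pi/(4 * cosh(pi * μ/4))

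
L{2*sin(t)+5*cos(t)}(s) 2/(s^2+1)+5*s/(s^2+1)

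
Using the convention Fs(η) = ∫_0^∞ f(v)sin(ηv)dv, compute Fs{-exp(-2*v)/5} -η/(5*η^2 + 20)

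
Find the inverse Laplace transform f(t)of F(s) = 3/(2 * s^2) 3 * t/2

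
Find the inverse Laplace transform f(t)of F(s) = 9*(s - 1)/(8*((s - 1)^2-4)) 9*exp(t)*cosh(2*t)/8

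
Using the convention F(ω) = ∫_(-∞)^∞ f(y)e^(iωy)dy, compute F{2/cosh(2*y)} pi/cosh(pi*ω/4)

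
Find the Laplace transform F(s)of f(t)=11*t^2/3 22/(3*s^3)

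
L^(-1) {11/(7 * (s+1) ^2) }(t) 11 * t * exp(-t) /7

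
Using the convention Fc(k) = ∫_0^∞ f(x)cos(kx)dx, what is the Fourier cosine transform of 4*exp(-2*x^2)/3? sqrt(2)*sqrt(pi)*exp(-k^2/8)/3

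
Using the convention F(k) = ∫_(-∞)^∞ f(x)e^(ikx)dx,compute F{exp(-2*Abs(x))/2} 2/(k^2 + 4)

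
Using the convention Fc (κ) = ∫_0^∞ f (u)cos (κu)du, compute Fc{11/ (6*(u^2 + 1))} 11*pi*exp (-κ)/12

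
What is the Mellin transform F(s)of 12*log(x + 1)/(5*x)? -12*pi*csc(pi*s)/(5*s - 5)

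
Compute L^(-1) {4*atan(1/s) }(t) 4*sin(t) /t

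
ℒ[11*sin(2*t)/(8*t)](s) 11*atan(2/s)/8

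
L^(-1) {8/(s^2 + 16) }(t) 2*sin(4*t) 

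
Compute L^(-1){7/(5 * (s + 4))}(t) 7 * exp(-4 * t)/5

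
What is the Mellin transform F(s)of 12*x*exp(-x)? 12*gamma(s + 1)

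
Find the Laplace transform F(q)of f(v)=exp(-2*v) 1/(q + 2)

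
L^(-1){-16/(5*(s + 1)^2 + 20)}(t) -8*exp(-t)*sin(2*t)/5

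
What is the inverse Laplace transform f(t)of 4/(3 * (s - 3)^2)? 4 * t * exp(3 * t)/3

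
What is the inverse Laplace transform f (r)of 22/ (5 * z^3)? 11 * r^2/5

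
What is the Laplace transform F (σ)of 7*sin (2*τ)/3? 14/ (3*(σ^2 + 4))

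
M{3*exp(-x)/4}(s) 3*gamma(s)/4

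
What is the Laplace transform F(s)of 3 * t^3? 18/s^4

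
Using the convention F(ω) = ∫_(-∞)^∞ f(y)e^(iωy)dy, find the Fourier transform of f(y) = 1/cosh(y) pi/cosh(pi * ω/2)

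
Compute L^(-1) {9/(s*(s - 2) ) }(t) 9*exp(t)*sinh(t) 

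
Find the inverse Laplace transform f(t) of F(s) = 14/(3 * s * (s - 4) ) 7 * exp(2 * t) * sinh(2 * t) /3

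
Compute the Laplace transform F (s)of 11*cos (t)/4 11*s/ (4*(s^2 + 1))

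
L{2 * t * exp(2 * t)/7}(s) 2/(7 * (s - 2)^2)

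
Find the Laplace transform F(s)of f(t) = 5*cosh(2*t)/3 5*s/(3*(s^2-4))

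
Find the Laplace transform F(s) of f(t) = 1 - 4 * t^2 1/s - 8/s^3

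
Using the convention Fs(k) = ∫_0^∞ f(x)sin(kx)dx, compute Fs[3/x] 3 * pi/2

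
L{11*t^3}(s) 66/s^4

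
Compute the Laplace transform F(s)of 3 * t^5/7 360/(7 * s^6)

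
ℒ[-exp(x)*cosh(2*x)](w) (1 - w)/((w - 1)^2-4)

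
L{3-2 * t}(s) 3/s - 2/s^2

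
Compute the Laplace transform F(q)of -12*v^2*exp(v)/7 -24/(7*(q - 1)^3)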